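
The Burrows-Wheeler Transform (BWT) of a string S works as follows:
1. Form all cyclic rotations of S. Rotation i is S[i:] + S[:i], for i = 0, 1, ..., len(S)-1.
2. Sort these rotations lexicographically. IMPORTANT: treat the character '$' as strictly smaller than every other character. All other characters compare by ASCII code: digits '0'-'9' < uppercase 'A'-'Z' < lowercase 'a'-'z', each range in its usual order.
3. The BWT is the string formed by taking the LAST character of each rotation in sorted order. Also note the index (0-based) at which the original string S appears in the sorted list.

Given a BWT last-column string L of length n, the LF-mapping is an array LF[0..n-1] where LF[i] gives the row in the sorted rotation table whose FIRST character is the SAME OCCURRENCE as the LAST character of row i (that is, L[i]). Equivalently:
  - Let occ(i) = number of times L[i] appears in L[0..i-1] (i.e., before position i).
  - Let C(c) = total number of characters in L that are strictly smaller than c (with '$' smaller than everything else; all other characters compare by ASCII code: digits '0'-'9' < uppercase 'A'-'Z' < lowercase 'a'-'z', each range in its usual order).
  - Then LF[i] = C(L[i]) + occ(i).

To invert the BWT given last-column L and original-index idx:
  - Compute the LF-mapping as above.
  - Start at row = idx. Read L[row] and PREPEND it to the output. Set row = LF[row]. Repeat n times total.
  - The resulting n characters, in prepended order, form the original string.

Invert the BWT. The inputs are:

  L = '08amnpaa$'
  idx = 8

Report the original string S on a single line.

LF mapping: 1 2 3 6 7 8 4 5 0
Walk LF starting at row 8, prepending L[row]:
  step 1: row=8, L[8]='$', prepend. Next row=LF[8]=0
  step 2: row=0, L[0]='0', prepend. Next row=LF[0]=1
  step 3: row=1, L[1]='8', prepend. Next row=LF[1]=2
  step 4: row=2, L[2]='a', prepend. Next row=LF[2]=3
  step 5: row=3, L[3]='m', prepend. Next row=LF[3]=6
  step 6: row=6, L[6]='a', prepend. Next row=LF[6]=4
  step 7: row=4, L[4]='n', prepend. Next row=LF[4]=7
  step 8: row=7, L[7]='a', prepend. Next row=LF[7]=5
  step 9: row=5, L[5]='p', prepend. Next row=LF[5]=8
Reversed output: panama80$

Answer: panama80$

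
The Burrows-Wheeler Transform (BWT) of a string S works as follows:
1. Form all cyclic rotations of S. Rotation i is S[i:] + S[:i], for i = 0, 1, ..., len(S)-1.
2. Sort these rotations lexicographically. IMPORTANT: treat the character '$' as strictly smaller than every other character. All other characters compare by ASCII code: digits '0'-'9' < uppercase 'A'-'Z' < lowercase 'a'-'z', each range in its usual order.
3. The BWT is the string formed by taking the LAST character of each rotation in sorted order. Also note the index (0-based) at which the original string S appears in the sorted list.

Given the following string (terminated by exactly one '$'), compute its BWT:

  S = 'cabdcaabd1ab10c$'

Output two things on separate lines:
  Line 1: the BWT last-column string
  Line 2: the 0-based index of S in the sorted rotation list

All 16 rotations (rotation i = S[i:]+S[:i]):
  rot[0] = cabdcaabd1ab10c$
  rot[1] = abdcaabd1ab10c$c
  rot[2] = bdcaabd1ab10c$ca
  rot[3] = dcaabd1ab10c$cab
  rot[4] = caabd1ab10c$cabd
  rot[5] = aabd1ab10c$cabdc
  rot[6] = abd1ab10c$cabdca
  rot[7] = bd1ab10c$cabdcaa
  rot[8] = d1ab10c$cabdcaab
  rot[9] = 1ab10c$cabdcaabd
  rot[10] = ab10c$cabdcaabd1
  rot[11] = b10c$cabdcaabd1a
  rot[12] = 10c$cabdcaabd1ab
  rot[13] = 0c$cabdcaabd1ab1
  rot[14] = c$cabdcaabd1ab10
  rot[15] = $cabdcaabd1ab10c
Sorted (with $ < everything):
  sorted[0] = $cabdcaabd1ab10c  (last char: 'c')
  sorted[1] = 0c$cabdcaabd1ab1  (last char: '1')
  sorted[2] = 10c$cabdcaabd1ab  (last char: 'b')
  sorted[3] = 1ab10c$cabdcaabd  (last char: 'd')
  sorted[4] = aabd1ab10c$cabdc  (last char: 'c')
  sorted[5] = ab10c$cabdcaabd1  (last char: '1')
  sorted[6] = abd1ab10c$cabdca  (last char: 'a')
  sorted[7] = abdcaabd1ab10c$c  (last char: 'c')
  sorted[8] = b10c$cabdcaabd1a  (last char: 'a')
  sorted[9] = bd1ab10c$cabdcaa  (last char: 'a')
  sorted[10] = bdcaabd1ab10c$ca  (last char: 'a')
  sorted[11] = c$cabdcaabd1ab10  (last char: '0')
  sorted[12] = caabd1ab10c$cabd  (last char: 'd')
  sorted[13] = cabdcaabd1ab10c$  (last char: '$')
  sorted[14] = d1ab10c$cabdcaab  (last char: 'b')
  sorted[15] = dcaabd1ab10c$cab  (last char: 'b')
Last column: c1bdc1acaaa0d$bb
Original string S is at sorted index 13

Answer: c1bdc1acaaa0d$bb
13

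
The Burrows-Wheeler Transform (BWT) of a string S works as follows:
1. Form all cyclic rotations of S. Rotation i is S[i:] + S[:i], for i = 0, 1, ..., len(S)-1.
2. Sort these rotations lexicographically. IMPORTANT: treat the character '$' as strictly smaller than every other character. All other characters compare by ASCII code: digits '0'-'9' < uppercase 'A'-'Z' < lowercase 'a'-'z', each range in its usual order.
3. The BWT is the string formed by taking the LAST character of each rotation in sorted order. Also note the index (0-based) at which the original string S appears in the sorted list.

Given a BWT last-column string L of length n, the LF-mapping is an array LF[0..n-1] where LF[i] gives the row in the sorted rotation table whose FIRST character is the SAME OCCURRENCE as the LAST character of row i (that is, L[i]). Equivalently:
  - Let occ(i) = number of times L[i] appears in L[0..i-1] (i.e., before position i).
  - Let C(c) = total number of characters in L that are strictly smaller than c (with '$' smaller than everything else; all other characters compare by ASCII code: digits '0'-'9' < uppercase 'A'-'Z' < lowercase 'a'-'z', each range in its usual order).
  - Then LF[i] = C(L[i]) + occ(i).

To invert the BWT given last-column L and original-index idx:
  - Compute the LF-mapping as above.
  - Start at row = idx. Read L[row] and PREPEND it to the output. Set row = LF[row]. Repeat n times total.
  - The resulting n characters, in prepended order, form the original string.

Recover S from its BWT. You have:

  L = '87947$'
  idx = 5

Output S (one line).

Answer: 97478$

Derivation:
LF mapping: 4 2 5 1 3 0
Walk LF starting at row 5, prepending L[row]:
  step 1: row=5, L[5]='$', prepend. Next row=LF[5]=0
  step 2: row=0, L[0]='8', prepend. Next row=LF[0]=4
  step 3: row=4, L[4]='7', prepend. Next row=LF[4]=3
  step 4: row=3, L[3]='4', prepend. Next row=LF[3]=1
  step 5: row=1, L[1]='7', prepend. Next row=LF[1]=2
  step 6: row=2, L[2]='9', prepend. Next row=LF[2]=5
Reversed output: 97478$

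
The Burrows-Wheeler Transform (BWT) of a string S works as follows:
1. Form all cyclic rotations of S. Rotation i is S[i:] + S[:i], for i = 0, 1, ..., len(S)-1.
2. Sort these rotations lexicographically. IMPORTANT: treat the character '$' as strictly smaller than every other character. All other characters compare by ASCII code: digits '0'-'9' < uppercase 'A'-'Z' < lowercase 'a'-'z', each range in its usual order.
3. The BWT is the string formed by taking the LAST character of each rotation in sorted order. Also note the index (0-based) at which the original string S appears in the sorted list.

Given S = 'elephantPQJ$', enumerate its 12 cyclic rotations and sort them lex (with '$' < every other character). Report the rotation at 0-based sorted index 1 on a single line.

All 12 rotations (rotation i = S[i:]+S[:i]):
  rot[0] = elephantPQJ$
  rot[1] = lephantPQJ$e
  rot[2] = ephantPQJ$el
  rot[3] = phantPQJ$ele
  rot[4] = hantPQJ$elep
  rot[5] = antPQJ$eleph
  rot[6] = ntPQJ$elepha
  rot[7] = tPQJ$elephan
  rot[8] = PQJ$elephant
  rot[9] = QJ$elephantP
  rot[10] = J$elephantPQ
  rot[11] = $elephantPQJ
Sorted (with $ < everything):
  sorted[0] = $elephantPQJ
  sorted[1] = J$elephantPQ
  sorted[2] = PQJ$elephant
  sorted[3] = QJ$elephantP
  sorted[4] = antPQJ$eleph
  sorted[5] = elephantPQJ$
  sorted[6] = ephantPQJ$el
  sorted[7] = hantPQJ$elep
  sorted[8] = lephantPQJ$e
  sorted[9] = ntPQJ$elepha
  sorted[10] = phantPQJ$ele
  sorted[11] = tPQJ$elephan
sorted[1] = J$elephantPQ

Answer: J$elephantPQ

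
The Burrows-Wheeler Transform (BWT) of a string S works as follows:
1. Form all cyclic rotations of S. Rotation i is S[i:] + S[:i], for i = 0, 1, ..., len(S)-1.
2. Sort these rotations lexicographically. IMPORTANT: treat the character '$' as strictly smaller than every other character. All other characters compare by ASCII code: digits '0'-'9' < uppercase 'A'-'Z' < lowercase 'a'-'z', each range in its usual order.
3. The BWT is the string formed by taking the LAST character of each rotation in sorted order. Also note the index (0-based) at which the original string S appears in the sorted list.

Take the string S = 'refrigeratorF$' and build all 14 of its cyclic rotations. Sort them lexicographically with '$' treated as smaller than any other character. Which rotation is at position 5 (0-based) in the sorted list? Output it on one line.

Answer: frigeratorF$re

Derivation:
All 14 rotations (rotation i = S[i:]+S[:i]):
  rot[0] = refrigeratorF$
  rot[1] = efrigeratorF$r
  rot[2] = frigeratorF$re
  rot[3] = rigeratorF$ref
  rot[4] = igeratorF$refr
  rot[5] = geratorF$refri
  rot[6] = eratorF$refrig
  rot[7] = ratorF$refrige
  rot[8] = atorF$refriger
  rot[9] = torF$refrigera
  rot[10] = orF$refrigerat
  rot[11] = rF$refrigerato
  rot[12] = F$refrigerator
  rot[13] = $refrigeratorF
Sorted (with $ < everything):
  sorted[0] = $refrigeratorF
  sorted[1] = F$refrigerator
  sorted[2] = atorF$refriger
  sorted[3] = efrigeratorF$r
  sorted[4] = eratorF$refrig
  sorted[5] = frigeratorF$re
  sorted[6] = geratorF$refri
  sorted[7] = igeratorF$refr
  sorted[8] = orF$refrigerat
  sorted[9] = rF$refrigerato
  sorted[10] = ratorF$refrige
  sorted[11] = refrigeratorF$
  sorted[12] = rigeratorF$ref
  sorted[13] = torF$refrigera
sorted[5] = frigeratorF$re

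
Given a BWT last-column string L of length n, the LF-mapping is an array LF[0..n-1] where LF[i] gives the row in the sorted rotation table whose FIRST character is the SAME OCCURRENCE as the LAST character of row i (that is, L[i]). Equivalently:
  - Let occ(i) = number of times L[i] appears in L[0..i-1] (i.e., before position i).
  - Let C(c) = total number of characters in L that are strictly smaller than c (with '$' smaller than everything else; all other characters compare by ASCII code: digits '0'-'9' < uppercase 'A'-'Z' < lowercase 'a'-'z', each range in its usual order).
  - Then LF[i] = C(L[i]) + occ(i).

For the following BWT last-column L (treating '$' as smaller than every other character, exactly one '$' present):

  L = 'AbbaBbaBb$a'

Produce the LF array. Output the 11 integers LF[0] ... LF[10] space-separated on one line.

Answer: 1 7 8 4 2 9 5 3 10 0 6

Derivation:
Char counts: '$':1, 'A':1, 'B':2, 'a':3, 'b':4
C (first-col start): C('$')=0, C('A')=1, C('B')=2, C('a')=4, C('b')=7
L[0]='A': occ=0, LF[0]=C('A')+0=1+0=1
L[1]='b': occ=0, LF[1]=C('b')+0=7+0=7
L[2]='b': occ=1, LF[2]=C('b')+1=7+1=8
L[3]='a': occ=0, LF[3]=C('a')+0=4+0=4
L[4]='B': occ=0, LF[4]=C('B')+0=2+0=2
L[5]='b': occ=2, LF[5]=C('b')+2=7+2=9
L[6]='a': occ=1, LF[6]=C('a')+1=4+1=5
L[7]='B': occ=1, LF[7]=C('B')+1=2+1=3
L[8]='b': occ=3, LF[8]=C('b')+3=7+3=10
L[9]='$': occ=0, LF[9]=C('$')+0=0+0=0
L[10]='a': occ=2, LF[10]=C('a')+2=4+2=6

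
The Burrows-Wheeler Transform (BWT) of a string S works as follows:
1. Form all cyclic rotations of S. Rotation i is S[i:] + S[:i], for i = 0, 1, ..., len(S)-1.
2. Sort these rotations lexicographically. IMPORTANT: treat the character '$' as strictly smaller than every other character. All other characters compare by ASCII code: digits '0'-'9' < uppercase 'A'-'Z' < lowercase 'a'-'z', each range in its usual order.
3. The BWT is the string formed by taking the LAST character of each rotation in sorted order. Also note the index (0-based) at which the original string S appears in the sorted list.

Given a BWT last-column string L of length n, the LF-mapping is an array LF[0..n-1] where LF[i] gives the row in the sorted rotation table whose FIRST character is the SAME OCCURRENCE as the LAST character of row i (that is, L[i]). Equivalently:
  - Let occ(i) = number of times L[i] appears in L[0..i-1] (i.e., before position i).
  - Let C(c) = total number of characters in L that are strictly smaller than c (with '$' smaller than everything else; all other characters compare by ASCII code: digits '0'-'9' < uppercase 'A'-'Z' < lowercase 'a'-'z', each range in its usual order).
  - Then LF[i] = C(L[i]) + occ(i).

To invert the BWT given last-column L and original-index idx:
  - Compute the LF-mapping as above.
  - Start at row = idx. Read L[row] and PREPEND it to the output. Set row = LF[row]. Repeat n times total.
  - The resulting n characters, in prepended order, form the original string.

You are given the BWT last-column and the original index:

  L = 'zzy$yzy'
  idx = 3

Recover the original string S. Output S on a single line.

Answer: yzzyyz$

Derivation:
LF mapping: 4 5 1 0 2 6 3
Walk LF starting at row 3, prepending L[row]:
  step 1: row=3, L[3]='$', prepend. Next row=LF[3]=0
  step 2: row=0, L[0]='z', prepend. Next row=LF[0]=4
  step 3: row=4, L[4]='y', prepend. Next row=LF[4]=2
  step 4: row=2, L[2]='y', prepend. Next row=LF[2]=1
  step 5: row=1, L[1]='z', prepend. Next row=LF[1]=5
  step 6: row=5, L[5]='z', prepend. Next row=LF[5]=6
  step 7: row=6, L[6]='y', prepend. Next row=LF[6]=3
Reversed output: yzzyyz$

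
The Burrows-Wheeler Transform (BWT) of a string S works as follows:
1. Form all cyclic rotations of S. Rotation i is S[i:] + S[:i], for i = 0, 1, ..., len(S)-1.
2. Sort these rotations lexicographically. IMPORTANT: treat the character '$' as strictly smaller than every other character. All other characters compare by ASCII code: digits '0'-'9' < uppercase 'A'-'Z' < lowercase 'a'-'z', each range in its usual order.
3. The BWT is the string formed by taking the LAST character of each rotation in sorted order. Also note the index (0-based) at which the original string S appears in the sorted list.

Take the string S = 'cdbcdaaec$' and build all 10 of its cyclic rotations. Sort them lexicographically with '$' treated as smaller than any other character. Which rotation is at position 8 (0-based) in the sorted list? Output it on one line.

Answer: dbcdaaec$c

Derivation:
All 10 rotations (rotation i = S[i:]+S[:i]):
  rot[0] = cdbcdaaec$
  rot[1] = dbcdaaec$c
  rot[2] = bcdaaec$cd
  rot[3] = cdaaec$cdb
  rot[4] = daaec$cdbc
  rot[5] = aaec$cdbcd
  rot[6] = aec$cdbcda
  rot[7] = ec$cdbcdaa
  rot[8] = c$cdbcdaae
  rot[9] = $cdbcdaaec
Sorted (with $ < everything):
  sorted[0] = $cdbcdaaec
  sorted[1] = aaec$cdbcd
  sorted[2] = aec$cdbcda
  sorted[3] = bcdaaec$cd
  sorted[4] = c$cdbcdaae
  sorted[5] = cdaaec$cdb
  sorted[6] = cdbcdaaec$
  sorted[7] = daaec$cdbc
  sorted[8] = dbcdaaec$c
  sorted[9] = ec$cdbcdaa
sorted[8] = dbcdaaec$c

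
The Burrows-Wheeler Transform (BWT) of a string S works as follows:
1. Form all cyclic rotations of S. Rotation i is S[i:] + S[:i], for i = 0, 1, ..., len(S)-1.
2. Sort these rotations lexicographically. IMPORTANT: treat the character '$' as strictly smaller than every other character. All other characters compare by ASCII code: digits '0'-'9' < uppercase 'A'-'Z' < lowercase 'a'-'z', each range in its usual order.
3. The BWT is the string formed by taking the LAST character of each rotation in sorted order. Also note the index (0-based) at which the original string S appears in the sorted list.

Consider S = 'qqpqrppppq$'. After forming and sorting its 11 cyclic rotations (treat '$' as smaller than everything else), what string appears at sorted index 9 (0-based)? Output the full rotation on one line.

Answer: qrppppq$qqp

Derivation:
All 11 rotations (rotation i = S[i:]+S[:i]):
  rot[0] = qqpqrppppq$
  rot[1] = qpqrppppq$q
  rot[2] = pqrppppq$qq
  rot[3] = qrppppq$qqp
  rot[4] = rppppq$qqpq
  rot[5] = ppppq$qqpqr
  rot[6] = pppq$qqpqrp
  rot[7] = ppq$qqpqrpp
  rot[8] = pq$qqpqrppp
  rot[9] = q$qqpqrpppp
  rot[10] = $qqpqrppppq
Sorted (with $ < everything):
  sorted[0] = $qqpqrppppq
  sorted[1] = ppppq$qqpqr
  sorted[2] = pppq$qqpqrp
  sorted[3] = ppq$qqpqrpp
  sorted[4] = pq$qqpqrppp
  sorted[5] = pqrppppq$qq
  sorted[6] = q$qqpqrpppp
  sorted[7] = qpqrppppq$q
  sorted[8] = qqpqrppppq$
  sorted[9] = qrppppq$qqp
  sorted[10] = rppppq$qqpq
sorted[9] = qrppppq$qqp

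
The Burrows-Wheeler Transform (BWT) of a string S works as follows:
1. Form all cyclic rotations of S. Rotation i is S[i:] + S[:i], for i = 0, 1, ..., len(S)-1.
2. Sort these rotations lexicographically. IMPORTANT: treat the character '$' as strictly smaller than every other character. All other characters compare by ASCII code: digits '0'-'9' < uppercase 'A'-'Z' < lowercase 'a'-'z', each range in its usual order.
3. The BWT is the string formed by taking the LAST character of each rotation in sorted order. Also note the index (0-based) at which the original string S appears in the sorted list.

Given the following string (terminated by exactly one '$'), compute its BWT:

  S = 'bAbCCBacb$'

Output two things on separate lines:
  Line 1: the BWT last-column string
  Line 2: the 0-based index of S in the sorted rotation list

Answer: bbCCbBc$Aa
7

Derivation:
All 10 rotations (rotation i = S[i:]+S[:i]):
  rot[0] = bAbCCBacb$
  rot[1] = AbCCBacb$b
  rot[2] = bCCBacb$bA
  rot[3] = CCBacb$bAb
  rot[4] = CBacb$bAbC
  rot[5] = Bacb$bAbCC
  rot[6] = acb$bAbCCB
  rot[7] = cb$bAbCCBa
  rot[8] = b$bAbCCBac
  rot[9] = $bAbCCBacb
Sorted (with $ < everything):
  sorted[0] = $bAbCCBacb  (last char: 'b')
  sorted[1] = AbCCBacb$b  (last char: 'b')
  sorted[2] = Bacb$bAbCC  (last char: 'C')
  sorted[3] = CBacb$bAbC  (last char: 'C')
  sorted[4] = CCBacb$bAb  (last char: 'b')
  sorted[5] = acb$bAbCCB  (last char: 'B')
  sorted[6] = b$bAbCCBac  (last char: 'c')
  sorted[7] = bAbCCBacb$  (last char: '$')
  sorted[8] = bCCBacb$bA  (last char: 'A')
  sorted[9] = cb$bAbCCBa  (last char: 'a')
Last column: bbCCbBc$Aa
Original string S is at sorted index 7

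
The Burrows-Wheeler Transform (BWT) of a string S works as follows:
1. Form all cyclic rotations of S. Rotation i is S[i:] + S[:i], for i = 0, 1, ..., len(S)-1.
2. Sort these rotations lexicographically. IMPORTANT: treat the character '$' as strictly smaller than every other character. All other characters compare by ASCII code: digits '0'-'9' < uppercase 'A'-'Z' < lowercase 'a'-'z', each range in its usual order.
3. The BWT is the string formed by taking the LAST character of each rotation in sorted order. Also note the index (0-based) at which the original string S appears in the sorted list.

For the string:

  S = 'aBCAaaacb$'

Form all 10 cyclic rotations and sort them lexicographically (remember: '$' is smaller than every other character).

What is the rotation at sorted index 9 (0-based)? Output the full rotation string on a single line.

Answer: cb$aBCAaaa

Derivation:
All 10 rotations (rotation i = S[i:]+S[:i]):
  rot[0] = aBCAaaacb$
  rot[1] = BCAaaacb$a
  rot[2] = CAaaacb$aB
  rot[3] = Aaaacb$aBC
  rot[4] = aaacb$aBCA
  rot[5] = aacb$aBCAa
  rot[6] = acb$aBCAaa
  rot[7] = cb$aBCAaaa
  rot[8] = b$aBCAaaac
  rot[9] = $aBCAaaacb
Sorted (with $ < everything):
  sorted[0] = $aBCAaaacb
  sorted[1] = Aaaacb$aBC
  sorted[2] = BCAaaacb$a
  sorted[3] = CAaaacb$aB
  sorted[4] = aBCAaaacb$
  sorted[5] = aaacb$aBCA
  sorted[6] = aacb$aBCAa
  sorted[7] = acb$aBCAaa
  sorted[8] = b$aBCAaaac
  sorted[9] = cb$aBCAaaa
sorted[9] = cb$aBCAaaa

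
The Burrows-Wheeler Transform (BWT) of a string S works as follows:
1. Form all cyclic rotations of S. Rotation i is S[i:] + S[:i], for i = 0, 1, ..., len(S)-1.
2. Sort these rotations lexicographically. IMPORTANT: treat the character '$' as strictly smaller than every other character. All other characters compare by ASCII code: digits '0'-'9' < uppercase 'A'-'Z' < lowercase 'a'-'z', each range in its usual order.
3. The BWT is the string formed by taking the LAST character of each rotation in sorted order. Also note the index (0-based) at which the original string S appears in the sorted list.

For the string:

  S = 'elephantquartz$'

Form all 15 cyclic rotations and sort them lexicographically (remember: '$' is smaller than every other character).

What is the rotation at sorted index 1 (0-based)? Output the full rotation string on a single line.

All 15 rotations (rotation i = S[i:]+S[:i]):
  rot[0] = elephantquartz$
  rot[1] = lephantquartz$e
  rot[2] = ephantquartz$el
  rot[3] = phantquartz$ele
  rot[4] = hantquartz$elep
  rot[5] = antquartz$eleph
  rot[6] = ntquartz$elepha
  rot[7] = tquartz$elephan
  rot[8] = quartz$elephant
  rot[9] = uartz$elephantq
  rot[10] = artz$elephantqu
  rot[11] = rtz$elephantqua
  rot[12] = tz$elephantquar
  rot[13] = z$elephantquart
  rot[14] = $elephantquartz
Sorted (with $ < everything):
  sorted[0] = $elephantquartz
  sorted[1] = antquartz$eleph
  sorted[2] = artz$elephantqu
  sorted[3] = elephantquartz$
  sorted[4] = ephantquartz$el
  sorted[5] = hantquartz$elep
  sorted[6] = lephantquartz$e
  sorted[7] = ntquartz$elepha
  sorted[8] = phantquartz$ele
  sorted[9] = quartz$elephant
  sorted[10] = rtz$elephantqua
  sorted[11] = tquartz$elephan
  sorted[12] = tz$elephantquar
  sorted[13] = uartz$elephantq
  sorted[14] = z$elephantquart
sorted[1] = antquartz$eleph

Answer: antquartz$eleph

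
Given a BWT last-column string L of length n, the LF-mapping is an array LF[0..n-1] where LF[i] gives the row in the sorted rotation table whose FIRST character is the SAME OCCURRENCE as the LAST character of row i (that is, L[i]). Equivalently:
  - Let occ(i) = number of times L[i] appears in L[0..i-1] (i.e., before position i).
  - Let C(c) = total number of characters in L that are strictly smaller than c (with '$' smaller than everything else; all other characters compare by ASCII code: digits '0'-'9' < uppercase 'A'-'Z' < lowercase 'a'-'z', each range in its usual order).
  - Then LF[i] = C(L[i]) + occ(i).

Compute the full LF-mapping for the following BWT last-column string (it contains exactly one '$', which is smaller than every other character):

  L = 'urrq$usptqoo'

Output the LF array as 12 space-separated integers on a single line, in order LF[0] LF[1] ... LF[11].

Answer: 10 6 7 4 0 11 8 3 9 5 1 2

Derivation:
Char counts: '$':1, 'o':2, 'p':1, 'q':2, 'r':2, 's':1, 't':1, 'u':2
C (first-col start): C('$')=0, C('o')=1, C('p')=3, C('q')=4, C('r')=6, C('s')=8, C('t')=9, C('u')=10
L[0]='u': occ=0, LF[0]=C('u')+0=10+0=10
L[1]='r': occ=0, LF[1]=C('r')+0=6+0=6
L[2]='r': occ=1, LF[2]=C('r')+1=6+1=7
L[3]='q': occ=0, LF[3]=C('q')+0=4+0=4
L[4]='$': occ=0, LF[4]=C('$')+0=0+0=0
L[5]='u': occ=1, LF[5]=C('u')+1=10+1=11
L[6]='s': occ=0, LF[6]=C('s')+0=8+0=8
L[7]='p': occ=0, LF[7]=C('p')+0=3+0=3
L[8]='t': occ=0, LF[8]=C('t')+0=9+0=9
L[9]='q': occ=1, LF[9]=C('q')+1=4+1=5
L[10]='o': occ=0, LF[10]=C('o')+0=1+0=1
L[11]='o': occ=1, LF[11]=C('o')+1=1+1=2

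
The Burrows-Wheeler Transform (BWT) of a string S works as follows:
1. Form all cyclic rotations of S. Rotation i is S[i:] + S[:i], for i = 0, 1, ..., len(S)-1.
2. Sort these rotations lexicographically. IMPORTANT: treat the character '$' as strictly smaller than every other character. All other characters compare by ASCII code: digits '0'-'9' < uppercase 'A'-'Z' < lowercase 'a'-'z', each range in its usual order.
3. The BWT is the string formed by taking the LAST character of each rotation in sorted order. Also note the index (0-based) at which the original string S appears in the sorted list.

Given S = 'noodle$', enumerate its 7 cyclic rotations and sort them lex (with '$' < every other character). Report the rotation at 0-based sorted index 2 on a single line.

All 7 rotations (rotation i = S[i:]+S[:i]):
  rot[0] = noodle$
  rot[1] = oodle$n
  rot[2] = odle$no
  rot[3] = dle$noo
  rot[4] = le$nood
  rot[5] = e$noodl
  rot[6] = $noodle
Sorted (with $ < everything):
  sorted[0] = $noodle
  sorted[1] = dle$noo
  sorted[2] = e$noodl
  sorted[3] = le$nood
  sorted[4] = noodle$
  sorted[5] = odle$no
  sorted[6] = oodle$n
sorted[2] = e$noodl

Answer: e$noodl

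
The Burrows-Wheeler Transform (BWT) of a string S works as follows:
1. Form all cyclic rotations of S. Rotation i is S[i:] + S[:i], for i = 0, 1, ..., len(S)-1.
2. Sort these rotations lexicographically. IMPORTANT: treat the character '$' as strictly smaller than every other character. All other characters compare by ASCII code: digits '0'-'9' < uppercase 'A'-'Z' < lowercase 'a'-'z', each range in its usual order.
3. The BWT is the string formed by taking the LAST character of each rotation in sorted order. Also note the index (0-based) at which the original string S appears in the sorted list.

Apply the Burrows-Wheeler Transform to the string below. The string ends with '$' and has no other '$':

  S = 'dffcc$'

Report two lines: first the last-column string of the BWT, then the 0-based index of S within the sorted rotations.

All 6 rotations (rotation i = S[i:]+S[:i]):
  rot[0] = dffcc$
  rot[1] = ffcc$d
  rot[2] = fcc$df
  rot[3] = cc$dff
  rot[4] = c$dffc
  rot[5] = $dffcc
Sorted (with $ < everything):
  sorted[0] = $dffcc  (last char: 'c')
  sorted[1] = c$dffc  (last char: 'c')
  sorted[2] = cc$dff  (last char: 'f')
  sorted[3] = dffcc$  (last char: '$')
  sorted[4] = fcc$df  (last char: 'f')
  sorted[5] = ffcc$d  (last char: 'd')
Last column: ccf$fd
Original string S is at sorted index 3

Answer: ccf$fd
3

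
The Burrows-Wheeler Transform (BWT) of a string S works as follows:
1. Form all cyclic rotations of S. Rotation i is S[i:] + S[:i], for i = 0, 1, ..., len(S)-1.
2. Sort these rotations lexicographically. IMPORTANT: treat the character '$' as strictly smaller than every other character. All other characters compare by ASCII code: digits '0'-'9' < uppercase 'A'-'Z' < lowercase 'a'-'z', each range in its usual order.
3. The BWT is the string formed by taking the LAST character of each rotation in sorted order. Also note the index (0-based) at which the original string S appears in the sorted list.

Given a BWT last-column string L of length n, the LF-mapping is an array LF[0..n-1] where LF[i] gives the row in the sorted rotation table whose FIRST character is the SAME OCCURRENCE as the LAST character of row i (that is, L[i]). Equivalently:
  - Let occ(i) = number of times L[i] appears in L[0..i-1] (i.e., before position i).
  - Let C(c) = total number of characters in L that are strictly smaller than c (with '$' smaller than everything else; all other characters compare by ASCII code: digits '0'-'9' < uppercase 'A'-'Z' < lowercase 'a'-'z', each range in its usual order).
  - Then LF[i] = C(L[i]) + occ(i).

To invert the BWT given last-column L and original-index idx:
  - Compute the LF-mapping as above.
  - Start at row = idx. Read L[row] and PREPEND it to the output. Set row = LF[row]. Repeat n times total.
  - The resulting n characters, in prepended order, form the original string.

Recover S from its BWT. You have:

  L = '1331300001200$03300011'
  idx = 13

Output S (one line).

Answer: 103001001313203003001$

Derivation:
LF mapping: 11 17 18 12 19 1 2 3 4 13 16 5 6 0 7 20 21 8 9 10 14 15
Walk LF starting at row 13, prepending L[row]:
  step 1: row=13, L[13]='$', prepend. Next row=LF[13]=0
  step 2: row=0, L[0]='1', prepend. Next row=LF[0]=11
  step 3: row=11, L[11]='0', prepend. Next row=LF[11]=5
  step 4: row=5, L[5]='0', prepend. Next row=LF[5]=1
  step 5: row=1, L[1]='3', prepend. Next row=LF[1]=17
  step 6: row=17, L[17]='0', prepend. Next row=LF[17]=8
  step 7: row=8, L[8]='0', prepend. Next row=LF[8]=4
  step 8: row=4, L[4]='3', prepend. Next row=LF[4]=19
  step 9: row=19, L[19]='0', prepend. Next row=LF[19]=10
  step 10: row=10, L[10]='2', prepend. Next row=LF[10]=16
  step 11: row=16, L[16]='3', prepend. Next row=LF[16]=21
  step 12: row=21, L[21]='1', prepend. Next row=LF[21]=15
  step 13: row=15, L[15]='3', prepend. Next row=LF[15]=20
  step 14: row=20, L[20]='1', prepend. Next row=LF[20]=14
  step 15: row=14, L[14]='0', prepend. Next row=LF[14]=7
  step 16: row=7, L[7]='0', prepend. Next row=LF[7]=3
  step 17: row=3, L[3]='1', prepend. Next row=LF[3]=12
  step 18: row=12, L[12]='0', prepend. Next row=LF[12]=6
  step 19: row=6, L[6]='0', prepend. Next row=LF[6]=2
  step 20: row=2, L[2]='3', prepend. Next row=LF[2]=18
  step 21: row=18, L[18]='0', prepend. Next row=LF[18]=9
  step 22: row=9, L[9]='1', prepend. Next row=LF[9]=13
Reversed output: 103001001313203003001$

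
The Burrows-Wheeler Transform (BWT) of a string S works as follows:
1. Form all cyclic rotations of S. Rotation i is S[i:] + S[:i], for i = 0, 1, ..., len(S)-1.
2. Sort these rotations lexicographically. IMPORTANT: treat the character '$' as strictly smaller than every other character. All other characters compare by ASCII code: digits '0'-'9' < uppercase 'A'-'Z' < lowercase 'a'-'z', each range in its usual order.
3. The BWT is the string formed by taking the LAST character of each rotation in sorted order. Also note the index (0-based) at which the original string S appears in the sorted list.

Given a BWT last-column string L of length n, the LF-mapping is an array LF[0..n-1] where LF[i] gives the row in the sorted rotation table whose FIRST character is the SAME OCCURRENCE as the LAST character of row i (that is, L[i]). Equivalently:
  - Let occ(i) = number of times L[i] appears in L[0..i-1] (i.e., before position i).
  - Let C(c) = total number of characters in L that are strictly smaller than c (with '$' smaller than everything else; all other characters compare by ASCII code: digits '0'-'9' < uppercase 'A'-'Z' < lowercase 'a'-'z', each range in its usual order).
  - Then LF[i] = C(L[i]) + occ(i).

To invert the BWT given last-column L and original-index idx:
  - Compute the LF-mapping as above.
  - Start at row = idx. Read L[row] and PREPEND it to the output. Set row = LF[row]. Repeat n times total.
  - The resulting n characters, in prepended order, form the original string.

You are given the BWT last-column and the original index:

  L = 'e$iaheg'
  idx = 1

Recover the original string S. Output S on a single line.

Answer: aehgie$

Derivation:
LF mapping: 2 0 6 1 5 3 4
Walk LF starting at row 1, prepending L[row]:
  step 1: row=1, L[1]='$', prepend. Next row=LF[1]=0
  step 2: row=0, L[0]='e', prepend. Next row=LF[0]=2
  step 3: row=2, L[2]='i', prepend. Next row=LF[2]=6
  step 4: row=6, L[6]='g', prepend. Next row=LF[6]=4
  step 5: row=4, L[4]='h', prepend. Next row=LF[4]=5
  step 6: row=5, L[5]='e', prepend. Next row=LF[5]=3
  step 7: row=3, L[3]='a', prepend. Next row=LF[3]=1
Reversed output: aehgie$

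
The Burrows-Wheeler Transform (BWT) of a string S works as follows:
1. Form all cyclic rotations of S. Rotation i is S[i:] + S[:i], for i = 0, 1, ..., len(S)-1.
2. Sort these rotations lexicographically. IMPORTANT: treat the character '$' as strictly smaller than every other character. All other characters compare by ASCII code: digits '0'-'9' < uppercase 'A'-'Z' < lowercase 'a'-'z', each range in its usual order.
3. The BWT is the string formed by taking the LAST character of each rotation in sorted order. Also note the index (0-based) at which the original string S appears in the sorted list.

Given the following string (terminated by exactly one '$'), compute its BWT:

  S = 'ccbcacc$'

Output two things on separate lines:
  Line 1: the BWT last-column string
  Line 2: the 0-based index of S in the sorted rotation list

Answer: ccccbca$
7

Derivation:
All 8 rotations (rotation i = S[i:]+S[:i]):
  rot[0] = ccbcacc$
  rot[1] = cbcacc$c
  rot[2] = bcacc$cc
  rot[3] = cacc$ccb
  rot[4] = acc$ccbc
  rot[5] = cc$ccbca
  rot[6] = c$ccbcac
  rot[7] = $ccbcacc
Sorted (with $ < everything):
  sorted[0] = $ccbcacc  (last char: 'c')
  sorted[1] = acc$ccbc  (last char: 'c')
  sorted[2] = bcacc$cc  (last char: 'c')
  sorted[3] = c$ccbcac  (last char: 'c')
  sorted[4] = cacc$ccb  (last char: 'b')
  sorted[5] = cbcacc$c  (last char: 'c')
  sorted[6] = cc$ccbca  (last char: 'a')
  sorted[7] = ccbcacc$  (last char: '$')
Last column: ccccbca$
Original string S is at sorted index 7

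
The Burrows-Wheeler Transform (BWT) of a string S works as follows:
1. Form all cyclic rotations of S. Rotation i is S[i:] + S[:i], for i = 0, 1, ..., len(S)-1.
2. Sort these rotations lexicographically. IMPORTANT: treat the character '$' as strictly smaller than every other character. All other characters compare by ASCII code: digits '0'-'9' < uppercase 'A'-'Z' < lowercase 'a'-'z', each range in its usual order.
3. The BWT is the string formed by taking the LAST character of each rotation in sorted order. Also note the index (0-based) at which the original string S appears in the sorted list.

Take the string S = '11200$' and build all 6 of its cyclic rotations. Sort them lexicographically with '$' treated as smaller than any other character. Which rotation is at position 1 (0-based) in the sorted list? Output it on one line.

Answer: 0$1120

Derivation:
All 6 rotations (rotation i = S[i:]+S[:i]):
  rot[0] = 11200$
  rot[1] = 1200$1
  rot[2] = 200$11
  rot[3] = 00$112
  rot[4] = 0$1120
  rot[5] = $11200
Sorted (with $ < everything):
  sorted[0] = $11200
  sorted[1] = 0$1120
  sorted[2] = 00$112
  sorted[3] = 11200$
  sorted[4] = 1200$1
  sorted[5] = 200$11
sorted[1] = 0$1120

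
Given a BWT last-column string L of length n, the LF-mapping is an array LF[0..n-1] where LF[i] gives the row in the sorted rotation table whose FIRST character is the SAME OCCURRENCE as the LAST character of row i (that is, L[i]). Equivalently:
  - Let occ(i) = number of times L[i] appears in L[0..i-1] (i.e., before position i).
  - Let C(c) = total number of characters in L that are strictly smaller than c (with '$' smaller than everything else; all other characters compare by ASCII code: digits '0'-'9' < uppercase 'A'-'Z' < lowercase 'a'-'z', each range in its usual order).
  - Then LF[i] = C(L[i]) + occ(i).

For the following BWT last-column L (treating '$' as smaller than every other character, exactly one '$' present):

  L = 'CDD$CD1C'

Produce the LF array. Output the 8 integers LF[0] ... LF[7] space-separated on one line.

Char counts: '$':1, '1':1, 'C':3, 'D':3
C (first-col start): C('$')=0, C('1')=1, C('C')=2, C('D')=5
L[0]='C': occ=0, LF[0]=C('C')+0=2+0=2
L[1]='D': occ=0, LF[1]=C('D')+0=5+0=5
L[2]='D': occ=1, LF[2]=C('D')+1=5+1=6
L[3]='$': occ=0, LF[3]=C('$')+0=0+0=0
L[4]='C': occ=1, LF[4]=C('C')+1=2+1=3
L[5]='D': occ=2, LF[5]=C('D')+2=5+2=7
L[6]='1': occ=0, LF[6]=C('1')+0=1+0=1
L[7]='C': occ=2, LF[7]=C('C')+2=2+2=4

Answer: 2 5 6 0 3 7 1 4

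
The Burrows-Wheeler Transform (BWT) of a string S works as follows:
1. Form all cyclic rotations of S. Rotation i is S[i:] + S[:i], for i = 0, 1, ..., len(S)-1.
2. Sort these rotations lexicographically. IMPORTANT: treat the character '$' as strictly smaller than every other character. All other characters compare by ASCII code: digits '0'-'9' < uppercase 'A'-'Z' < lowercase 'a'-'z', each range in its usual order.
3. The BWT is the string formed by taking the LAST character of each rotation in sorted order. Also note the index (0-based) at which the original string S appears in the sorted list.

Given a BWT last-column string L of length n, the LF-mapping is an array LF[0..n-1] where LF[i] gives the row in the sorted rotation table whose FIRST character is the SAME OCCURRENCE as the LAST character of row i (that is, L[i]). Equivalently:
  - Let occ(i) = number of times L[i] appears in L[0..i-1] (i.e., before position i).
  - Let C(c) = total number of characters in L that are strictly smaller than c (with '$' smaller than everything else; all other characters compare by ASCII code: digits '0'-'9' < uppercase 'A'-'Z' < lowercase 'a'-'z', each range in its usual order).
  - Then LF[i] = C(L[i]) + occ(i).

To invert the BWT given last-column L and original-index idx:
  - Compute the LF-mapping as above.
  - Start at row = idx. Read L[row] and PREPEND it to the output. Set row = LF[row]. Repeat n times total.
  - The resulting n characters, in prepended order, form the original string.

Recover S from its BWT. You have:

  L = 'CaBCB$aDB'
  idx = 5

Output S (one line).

LF mapping: 4 7 1 5 2 0 8 6 3
Walk LF starting at row 5, prepending L[row]:
  step 1: row=5, L[5]='$', prepend. Next row=LF[5]=0
  step 2: row=0, L[0]='C', prepend. Next row=LF[0]=4
  step 3: row=4, L[4]='B', prepend. Next row=LF[4]=2
  step 4: row=2, L[2]='B', prepend. Next row=LF[2]=1
  step 5: row=1, L[1]='a', prepend. Next row=LF[1]=7
  step 6: row=7, L[7]='D', prepend. Next row=LF[7]=6
  step 7: row=6, L[6]='a', prepend. Next row=LF[6]=8
  step 8: row=8, L[8]='B', prepend. Next row=LF[8]=3
  step 9: row=3, L[3]='C', prepend. Next row=LF[3]=5
Reversed output: CBaDaBBC$

Answer: CBaDaBBC$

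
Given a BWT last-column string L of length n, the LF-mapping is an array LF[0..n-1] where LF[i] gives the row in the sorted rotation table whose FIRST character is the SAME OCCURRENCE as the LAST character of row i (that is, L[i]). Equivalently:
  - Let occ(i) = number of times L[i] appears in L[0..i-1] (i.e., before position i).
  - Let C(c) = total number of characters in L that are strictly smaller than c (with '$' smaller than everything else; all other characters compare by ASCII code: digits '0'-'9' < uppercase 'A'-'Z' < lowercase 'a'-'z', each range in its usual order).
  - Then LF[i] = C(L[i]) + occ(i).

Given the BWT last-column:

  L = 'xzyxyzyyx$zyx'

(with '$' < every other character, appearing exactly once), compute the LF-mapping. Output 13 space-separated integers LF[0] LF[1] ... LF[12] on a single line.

Char counts: '$':1, 'x':4, 'y':5, 'z':3
C (first-col start): C('$')=0, C('x')=1, C('y')=5, C('z')=10
L[0]='x': occ=0, LF[0]=C('x')+0=1+0=1
L[1]='z': occ=0, LF[1]=C('z')+0=10+0=10
L[2]='y': occ=0, LF[2]=C('y')+0=5+0=5
L[3]='x': occ=1, LF[3]=C('x')+1=1+1=2
L[4]='y': occ=1, LF[4]=C('y')+1=5+1=6
L[5]='z': occ=1, LF[5]=C('z')+1=10+1=11
L[6]='y': occ=2, LF[6]=C('y')+2=5+2=7
L[7]='y': occ=3, LF[7]=C('y')+3=5+3=8
L[8]='x': occ=2, LF[8]=C('x')+2=1+2=3
L[9]='$': occ=0, LF[9]=C('$')+0=0+0=0
L[10]='z': occ=2, LF[10]=C('z')+2=10+2=12
L[11]='y': occ=4, LF[11]=C('y')+4=5+4=9
L[12]='x': occ=3, LF[12]=C('x')+3=1+3=4

Answer: 1 10 5 2 6 11 7 8 3 0 12 9 4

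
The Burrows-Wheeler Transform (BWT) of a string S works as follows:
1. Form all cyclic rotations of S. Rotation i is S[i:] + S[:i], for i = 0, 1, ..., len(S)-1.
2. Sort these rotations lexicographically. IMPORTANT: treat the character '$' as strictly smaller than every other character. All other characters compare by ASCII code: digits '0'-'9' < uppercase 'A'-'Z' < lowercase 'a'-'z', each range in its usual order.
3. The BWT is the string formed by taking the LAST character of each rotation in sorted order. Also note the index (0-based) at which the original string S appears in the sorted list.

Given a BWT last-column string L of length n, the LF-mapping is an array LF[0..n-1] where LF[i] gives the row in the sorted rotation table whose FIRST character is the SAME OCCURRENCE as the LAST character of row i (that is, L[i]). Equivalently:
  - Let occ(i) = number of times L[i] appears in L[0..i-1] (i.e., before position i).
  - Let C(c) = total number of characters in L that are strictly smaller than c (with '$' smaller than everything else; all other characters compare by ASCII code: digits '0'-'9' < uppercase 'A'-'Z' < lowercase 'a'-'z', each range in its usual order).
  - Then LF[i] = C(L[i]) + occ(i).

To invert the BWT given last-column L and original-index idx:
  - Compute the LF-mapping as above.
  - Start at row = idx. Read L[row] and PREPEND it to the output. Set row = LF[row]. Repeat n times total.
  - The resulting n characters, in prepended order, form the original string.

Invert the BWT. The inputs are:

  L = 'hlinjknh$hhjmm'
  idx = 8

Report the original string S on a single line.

Answer: kihjmnjhmnhlh$

Derivation:
LF mapping: 1 9 5 12 6 8 13 2 0 3 4 7 10 11
Walk LF starting at row 8, prepending L[row]:
  step 1: row=8, L[8]='$', prepend. Next row=LF[8]=0
  step 2: row=0, L[0]='h', prepend. Next row=LF[0]=1
  step 3: row=1, L[1]='l', prepend. Next row=LF[1]=9
  step 4: row=9, L[9]='h', prepend. Next row=LF[9]=3
  step 5: row=3, L[3]='n', prepend. Next row=LF[3]=12
  step 6: row=12, L[12]='m', prepend. Next row=LF[12]=10
  step 7: row=10, L[10]='h', prepend. Next row=LF[10]=4
  step 8: row=4, L[4]='j', prepend. Next row=LF[4]=6
  step 9: row=6, L[6]='n', prepend. Next row=LF[6]=13
  step 10: row=13, L[13]='m', prepend. Next row=LF[13]=11
  step 11: row=11, L[11]='j', prepend. Next row=LF[11]=7
  step 12: row=7, L[7]='h', prepend. Next row=LF[7]=2
  step 13: row=2, L[2]='i', prepend. Next row=LF[2]=5
  step 14: row=5, L[5]='k', prepend. Next row=LF[5]=8
Reversed output: kihjmnjhmnhlh$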